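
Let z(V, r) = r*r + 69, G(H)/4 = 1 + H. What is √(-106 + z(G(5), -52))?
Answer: √2667 ≈ 51.643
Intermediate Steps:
G(H) = 4 + 4*H (G(H) = 4*(1 + H) = 4 + 4*H)
z(V, r) = 69 + r² (z(V, r) = r² + 69 = 69 + r²)
√(-106 + z(G(5), -52)) = √(-106 + (69 + (-52)²)) = √(-106 + (69 + 2704)) = √(-106 + 2773) = √2667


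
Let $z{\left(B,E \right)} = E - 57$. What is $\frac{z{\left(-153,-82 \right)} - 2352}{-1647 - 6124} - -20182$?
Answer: $\frac{156836813}{7771} \approx 20182.0$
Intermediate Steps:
$z{\left(B,E \right)} = -57 + E$ ($z{\left(B,E \right)} = E - 57 = -57 + E$)
$\frac{z{\left(-153,-82 \right)} - 2352}{-1647 - 6124} - -20182 = \frac{\left(-57 - 82\right) - 2352}{-1647 - 6124} - -20182 = \frac{-139 - 2352}{-7771} + 20182 = \left(-2491\right) \left(- \frac{1}{7771}\right) + 20182 = \frac{2491}{7771} + 20182 = \frac{156836813}{7771}$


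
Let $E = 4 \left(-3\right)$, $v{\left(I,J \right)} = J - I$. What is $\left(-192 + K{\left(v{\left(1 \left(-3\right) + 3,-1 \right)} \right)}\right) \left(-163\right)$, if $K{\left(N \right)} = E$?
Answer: $33252$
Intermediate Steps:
$E = -12$
$K{\left(N \right)} = -12$
$\left(-192 + K{\left(v{\left(1 \left(-3\right) + 3,-1 \right)} \right)}\right) \left(-163\right) = \left(-192 - 12\right) \left(-163\right) = \left(-204\right) \left(-163\right) = 33252$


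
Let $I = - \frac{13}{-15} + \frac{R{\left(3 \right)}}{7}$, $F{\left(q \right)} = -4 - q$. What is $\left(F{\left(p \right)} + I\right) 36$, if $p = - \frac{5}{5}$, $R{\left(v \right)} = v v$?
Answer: $- \frac{1068}{35} \approx -30.514$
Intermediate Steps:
$R{\left(v \right)} = v^{2}$
$p = -1$ ($p = \left(-5\right) \frac{1}{5} = -1$)
$I = \frac{226}{105}$ ($I = - \frac{13}{-15} + \frac{3^{2}}{7} = \left(-13\right) \left(- \frac{1}{15}\right) + 9 \cdot \frac{1}{7} = \frac{13}{15} + \frac{9}{7} = \frac{226}{105} \approx 2.1524$)
$\left(F{\left(p \right)} + I\right) 36 = \left(\left(-4 - -1\right) + \frac{226}{105}\right) 36 = \left(\left(-4 + 1\right) + \frac{226}{105}\right) 36 = \left(-3 + \frac{226}{105}\right) 36 = \left(- \frac{89}{105}\right) 36 = - \frac{1068}{35}$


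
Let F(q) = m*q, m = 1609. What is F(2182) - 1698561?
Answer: 1812277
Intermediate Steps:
F(q) = 1609*q
F(2182) - 1698561 = 1609*2182 - 1698561 = 3510838 - 1698561 = 1812277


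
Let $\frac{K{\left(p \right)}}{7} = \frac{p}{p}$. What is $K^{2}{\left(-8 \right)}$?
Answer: $49$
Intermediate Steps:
$K{\left(p \right)} = 7$ ($K{\left(p \right)} = 7 \frac{p}{p} = 7 \cdot 1 = 7$)
$K^{2}{\left(-8 \right)} = 7^{2} = 49$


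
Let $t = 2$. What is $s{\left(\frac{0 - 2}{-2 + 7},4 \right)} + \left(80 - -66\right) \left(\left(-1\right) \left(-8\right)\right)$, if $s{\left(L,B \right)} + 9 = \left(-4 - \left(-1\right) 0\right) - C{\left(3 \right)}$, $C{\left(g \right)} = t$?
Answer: $1153$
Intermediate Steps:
$C{\left(g \right)} = 2$
$s{\left(L,B \right)} = -15$ ($s{\left(L,B \right)} = -9 - \left(6 + 0\right) = -9 - 6 = -15$)
$s{\left(\frac{0 - 2}{-2 + 7},4 \right)} + \left(80 - -66\right) \left(\left(-1\right) \left(-8\right)\right) = -15 + \left(80 - -66\right) \left(\left(-1\right) \left(-8\right)\right) = -15 + \left(80 + 66\right) 8 = -15 + 146 \cdot 8 = -15 + 1168 = 1153$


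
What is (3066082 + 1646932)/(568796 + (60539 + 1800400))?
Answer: 4713014/2429735 ≈ 1.9397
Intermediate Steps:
(3066082 + 1646932)/(568796 + (60539 + 1800400)) = 4713014/(568796 + 1860939) = 4713014/2429735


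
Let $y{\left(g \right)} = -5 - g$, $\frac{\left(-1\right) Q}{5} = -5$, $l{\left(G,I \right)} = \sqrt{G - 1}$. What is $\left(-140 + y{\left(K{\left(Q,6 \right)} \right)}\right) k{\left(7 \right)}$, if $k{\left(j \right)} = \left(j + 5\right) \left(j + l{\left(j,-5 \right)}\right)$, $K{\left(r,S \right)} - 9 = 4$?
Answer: $-13272 - 1896 \sqrt{6} \approx -17916.0$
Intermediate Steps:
$l{\left(G,I \right)} = \sqrt{-1 + G}$
$Q = 25$ ($Q = \left(-5\right) \left(-5\right) = 25$)
$K{\left(r,S \right)} = 13$ ($K{\left(r,S \right)} = 9 + 4 = 13$)
$k{\left(j \right)} = \left(5 + j\right) \left(j + \sqrt{-1 + j}\right)$ ($k{\left(j \right)} = \left(j + 5\right) \left(j + \sqrt{-1 + j}\right) = \left(5 + j\right) \left(j + \sqrt{-1 + j}\right)$)
$\left(-140 + y{\left(K{\left(Q,6 \right)} \right)}\right) k{\left(7 \right)} = \left(-140 - 18\right) \left(7^{2} + 5 \cdot 7 + 5 \sqrt{-1 + 7} + 7 \sqrt{-1 + 7}\right) = \left(-140 - 18\right) \left(49 + 35 + 5 \sqrt{6} + 7 \sqrt{6}\right) = \left(-140 - 18\right) \left(84 + 12 \sqrt{6}\right) = - 158 \left(84 + 12 \sqrt{6}\right) = -13272 - 1896 \sqrt{6}$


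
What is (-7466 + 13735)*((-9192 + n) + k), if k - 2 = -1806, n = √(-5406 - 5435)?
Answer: -68933924 + 6269*I*√10841 ≈ -6.8934e+7 + 6.5273e+5*I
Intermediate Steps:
n = I*√10841 (n = √(-10841) = I*√10841 ≈ 104.12*I)
k = -1804 (k = 2 - 1806 = -1804)
(-7466 + 13735)*((-9192 + n) + k) = (-7466 + 13735)*((-9192 + I*√10841) - 1804) = 6269*(-10996 + I*√10841) = -68933924 + 6269*I*√10841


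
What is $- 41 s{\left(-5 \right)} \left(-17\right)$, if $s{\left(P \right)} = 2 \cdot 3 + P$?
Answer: $697$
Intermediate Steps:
$s{\left(P \right)} = 6 + P$
$- 41 s{\left(-5 \right)} \left(-17\right) = - 41 \left(6 - 5\right) \left(-17\right) = \left(-41\right) 1 \left(-17\right) = \left(-41\right) \left(-17\right) = 697$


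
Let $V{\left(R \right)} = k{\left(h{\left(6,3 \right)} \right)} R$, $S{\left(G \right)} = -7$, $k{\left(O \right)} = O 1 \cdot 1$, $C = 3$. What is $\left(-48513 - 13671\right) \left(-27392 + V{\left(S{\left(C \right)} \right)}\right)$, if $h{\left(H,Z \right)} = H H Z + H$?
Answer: $1752966960$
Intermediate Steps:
$h{\left(H,Z \right)} = H + Z H^{2}$ ($h{\left(H,Z \right)} = H^{2} Z + H = Z H^{2} + H = H + Z H^{2}$)
$k{\left(O \right)} = O$ ($k{\left(O \right)} = O 1 = O$)
$V{\left(R \right)} = 114 R$ ($V{\left(R \right)} = 6 \left(1 + 6 \cdot 3\right) R = 6 \left(1 + 18\right) R = 6 \cdot 19 R = 114 R$)
$\left(-48513 - 13671\right) \left(-27392 + V{\left(S{\left(C \right)} \right)}\right) = \left(-48513 - 13671\right) \left(-27392 + 114 \left(-7\right)\right) = - 62184 \left(-27392 - 798\right) = \left(-62184\right) \left(-28190\right) = 1752966960$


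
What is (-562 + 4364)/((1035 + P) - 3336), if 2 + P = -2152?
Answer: -3802/4455 ≈ -0.85342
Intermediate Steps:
P = -2154 (P = -2 - 2152 = -2154)
(-562 + 4364)/((1035 + P) - 3336) = (-562 + 4364)/((1035 - 2154) - 3336) = 3802/(-1119 - 3336) = 3802/(-4455) = 3802*(-1/4455) = -3802/4455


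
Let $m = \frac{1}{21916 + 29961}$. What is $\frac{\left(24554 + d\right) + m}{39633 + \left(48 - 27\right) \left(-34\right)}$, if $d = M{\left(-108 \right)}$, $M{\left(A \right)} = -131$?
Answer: $\frac{1266991972}{2019000963} \approx 0.62753$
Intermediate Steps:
$d = -131$
$m = \frac{1}{51877} \approx 1.9276 \cdot 10^{-5}$
$\frac{\left(24554 + d\right) + m}{39633 + \left(48 - 27\right) \left(-34\right)} = \frac{\left(24554 - 131\right) + \frac{1}{51877}}{39633 + \left(48 - 27\right) \left(-34\right)} = \frac{24423 + \frac{1}{51877}}{39633 + 21 \left(-34\right)} = \frac{1266991972}{51877 \left(39633 - 714\right)} = \frac{1266991972}{51877 \cdot 38919} = \frac{1266991972}{51877} \cdot \frac{1}{38919} = \frac{1266991972}{2019000963}$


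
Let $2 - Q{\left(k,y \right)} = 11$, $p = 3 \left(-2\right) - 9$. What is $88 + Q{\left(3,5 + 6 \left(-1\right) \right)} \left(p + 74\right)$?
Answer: $-443$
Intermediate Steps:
$p = -15$ ($p = -6 - 9 = -15$)
$Q{\left(k,y \right)} = -9$ ($Q{\left(k,y \right)} = 2 - 11 = -9$)
$88 + Q{\left(3,5 + 6 \left(-1\right) \right)} \left(p + 74\right) = 88 - 9 \left(-15 + 74\right) = 88 - 531 = -443$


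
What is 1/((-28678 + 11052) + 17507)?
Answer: -1/119 ≈ -0.0084034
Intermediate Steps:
1/((-28678 + 11052) + 17507) = 1/(-17626 + 17507) = 1/(-119) = -1/119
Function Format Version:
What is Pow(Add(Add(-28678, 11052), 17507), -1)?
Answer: Rational(-1, 119) ≈ -0.0084034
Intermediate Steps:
Pow(Add(Add(-28678, 11052), 17507), -1) = Pow(Add(-17626, 17507), -1) = Pow(-119, -1) = Rational(-1, 119)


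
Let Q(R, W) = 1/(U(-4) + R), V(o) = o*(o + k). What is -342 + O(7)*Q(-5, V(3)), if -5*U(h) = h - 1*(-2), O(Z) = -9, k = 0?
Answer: -7821/23 ≈ -340.04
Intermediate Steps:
V(o) = o**2 (V(o) = o*(o + 0) = o*o = o**2)
U(h) = -2/5 - h/5 (U(h) = -(h - 1*(-2))/5 = -(h + 2)/5 = -(2 + h)/5 = -2/5 - h/5)
Q(R, W) = 1/(2/5 + R) (Q(R, W) = 1/((-2/5 - 1/5*(-4)) + R) = 1/((-2/5 + 4/5) + R) = 1/(2/5 + R))
-342 + O(7)*Q(-5, V(3)) = -342 - 45/(2 + 5*(-5)) = -342 - 45/(2 - 25) = -342 - 45/(-23) = -342 - 45*(-1)/23 = -342 - 9*(-5/23) = -342 + 45/23 = -7821/23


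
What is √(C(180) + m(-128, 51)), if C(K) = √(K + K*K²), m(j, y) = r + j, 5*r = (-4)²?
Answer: √(-3120 + 150*√162005)/5 ≈ 47.856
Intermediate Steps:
r = 16/5 (r = (⅕)*(-4)² = (⅕)*16 = 16/5 ≈ 3.2000)
m(j, y) = 16/5 + j
C(K) = √(K + K³)
√(C(180) + m(-128, 51)) = √(√(180 + 180³) + (16/5 - 128)) = √(√(180 + 5832000) - 624/5) = √(√5832180 - 624/5) = √(6*√162005 - 624/5) = √(-624/5 + 6*√162005)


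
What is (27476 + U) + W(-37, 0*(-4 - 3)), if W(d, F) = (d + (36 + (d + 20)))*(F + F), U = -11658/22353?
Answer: 204719790/7451 ≈ 27475.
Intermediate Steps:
U = -3886/7451 (U = -11658*1/22353 = -3886/7451 ≈ -0.52154)
W(d, F) = 2*F*(56 + 2*d) (W(d, F) = (d + (36 + (20 + d)))*(2*F) = (d + (56 + d))*(2*F) = (56 + 2*d)*(2*F) = 2*F*(56 + 2*d))
(27476 + U) + W(-37, 0*(-4 - 3)) = (27476 - 3886/7451) + 4*(0*(-4 - 3))*(28 - 37) = 204719790/7451 + 4*(0*(-7))*(-9) = 204719790/7451 + 4*0*(-9) = 204719790/7451 + 0 = 204719790/7451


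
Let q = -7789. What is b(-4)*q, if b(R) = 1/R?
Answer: 7789/4 ≈ 1947.3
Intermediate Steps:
b(-4)*q = -7789/(-4) = -¼*(-7789) = 7789/4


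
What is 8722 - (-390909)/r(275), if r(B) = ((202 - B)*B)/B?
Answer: 245797/73 ≈ 3367.1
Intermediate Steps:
r(B) = 202 - B (r(B) = (B*(202 - B))/B = 202 - B)
8722 - (-390909)/r(275) = 8722 - (-390909)/(202 - 1*275) = 8722 - (-390909)/(202 - 275) = 8722 - (-390909)/(-73) = 8722 - (-390909)*(-1)/73 = 8722 - 1*390909/73 = 8722 - 390909/73 = 245797/73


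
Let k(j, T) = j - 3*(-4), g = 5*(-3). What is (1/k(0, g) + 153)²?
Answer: 3374569/144 ≈ 23435.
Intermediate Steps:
g = -15
k(j, T) = 12 + j (k(j, T) = j + 12 = 12 + j)
(1/k(0, g) + 153)² = (1/(12 + 0) + 153)² = (1/12 + 153)² = (1837/12)² = 3374569/144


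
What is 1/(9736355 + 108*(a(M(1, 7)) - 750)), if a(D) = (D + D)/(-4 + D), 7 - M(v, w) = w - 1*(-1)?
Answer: 5/48276991 ≈ 1.0357e-7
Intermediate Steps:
M(v, w) = 6 - w (M(v, w) = 7 - (w - 1*(-1)) = 7 - (w + 1) = 7 - (1 + w) = 7 + (-1 - w) = 6 - w)
a(D) = 2*D/(-4 + D) (a(D) = (2*D)/(-4 + D) = 2*D/(-4 + D))
1/(9736355 + 108*(a(M(1, 7)) - 750)) = 1/(9736355 + 108*(2*(6 - 1*7)/(-4 + (6 - 1*7)) - 750)) = 1/(9736355 + 108*(2*(6 - 7)/(-4 + (6 - 7)) - 750)) = 1/(9736355 + 108*(2*(-1)/(-4 - 1) - 750)) = 1/(9736355 + 108*(2*(-1)/(-5) - 750)) = 1/(9736355 + 108*(2*(-1)*(-⅕) - 750)) = 1/(9736355 + 108*(⅖ - 750)) = 1/(9736355 + 108*(-3748/5)) = 1/(9736355 - 404784/5) = 1/(48276991/5) = 5/48276991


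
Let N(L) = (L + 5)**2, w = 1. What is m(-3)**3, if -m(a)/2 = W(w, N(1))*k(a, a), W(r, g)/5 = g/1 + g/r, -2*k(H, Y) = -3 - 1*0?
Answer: -1259712000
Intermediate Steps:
k(H, Y) = 3/2 (k(H, Y) = -(-3 - 1*0)/2 = -(-3 + 0)/2 = -1/2*(-3) = 3/2)
N(L) = (5 + L)**2
W(r, g) = 5*g + 5*g/r (W(r, g) = 5*(g/1 + g/r) = 5*(g*1 + g/r) = 5*(g + g/r) = 5*g + 5*g/r)
m(a) = -1080 (m(a) = -2*5*(5 + 1)**2*(1 + 1)/1*3/2 = -2*5*6**2*1*2*3/2 = -2*5*36*1*2*3/2 = -720*3/2 = -2*540 = -1080)
m(-3)**3 = (-1080)**3 = -1259712000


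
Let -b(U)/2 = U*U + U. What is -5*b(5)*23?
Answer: 6900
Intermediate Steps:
b(U) = -2*U - 2*U**2 (b(U) = -2*(U*U + U) = -2*(U**2 + U) = -2*(U + U**2) = -2*U - 2*U**2)
-5*b(5)*23 = -(-10)*5*(1 + 5)*23 = -(-10)*5*6*23 = -5*(-60)*23 = 300*23 = 6900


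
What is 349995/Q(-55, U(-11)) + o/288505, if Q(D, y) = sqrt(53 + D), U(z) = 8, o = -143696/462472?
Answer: -2566/2382597935 - 349995*I*sqrt(2)/2 ≈ -1.077e-6 - 2.4748e+5*I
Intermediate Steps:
o = -17962/57809 (o = -143696*1/462472 = -17962/57809 ≈ -0.31071)
349995/Q(-55, U(-11)) + o/288505 = 349995/(sqrt(53 - 55)) - 17962/57809/288505 = 349995/(sqrt(-2)) - 17962/57809*1/288505 = 349995/((I*sqrt(2))) - 2566/2382597935 = 349995*(-I*sqrt(2)/2) - 2566/2382597935 = -349995*I*sqrt(2)/2 - 2566/2382597935 = -2566/2382597935 - 349995*I*sqrt(2)/2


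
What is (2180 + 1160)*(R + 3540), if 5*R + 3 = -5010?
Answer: 8474916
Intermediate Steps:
R = -5013/5 (R = -⅗ + (⅕)*(-5010) = -⅗ - 1002 = -5013/5 ≈ -1002.6)
(2180 + 1160)*(R + 3540) = (2180 + 1160)*(-5013/5 + 3540) = 3340*(12687/5) = 8474916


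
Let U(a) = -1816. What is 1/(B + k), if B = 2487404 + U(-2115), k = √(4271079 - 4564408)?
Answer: 2485588/6178147999073 - I*√293329/6178147999073 ≈ 4.0232e-7 - 8.7664e-11*I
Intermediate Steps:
k = I*√293329 (k = √(-293329) = I*√293329 ≈ 541.6*I)
B = 2485588 (B = 2487404 - 1816 = 2485588)
1/(B + k) = 1/(2485588 + I*√293329)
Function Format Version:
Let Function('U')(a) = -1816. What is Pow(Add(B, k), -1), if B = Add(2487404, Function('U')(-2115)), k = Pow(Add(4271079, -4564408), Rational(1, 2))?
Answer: Add(Rational(2485588, 6178147999073), Mul(Rational(-1, 6178147999073), I, Pow(293329, Rational(1, 2)))) ≈ Add(4.0232e-7, Mul(-8.7664e-11, I))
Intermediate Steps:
k = Mul(I, Pow(293329, Rational(1, 2))) (k = Pow(-293329, Rational(1, 2)) = Mul(I, Pow(293329, Rational(1, 2))) ≈ Mul(541.60, I))
B = 2485588 (B = Add(2487404, -1816) = 2485588)
Pow(Add(B, k), -1) = Pow(Add(2485588, Mul(I, Pow(293329, Rational(1, 2)))), -1)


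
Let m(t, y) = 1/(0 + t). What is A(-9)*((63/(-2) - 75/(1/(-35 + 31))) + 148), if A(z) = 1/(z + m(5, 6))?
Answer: -4165/88 ≈ -47.330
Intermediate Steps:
m(t, y) = 1/t
A(z) = 1/(⅕ + z) (A(z) = 1/(z + 1/5) = 1/(z + ⅕) = 1/(⅕ + z))
A(-9)*((63/(-2) - 75/(1/(-35 + 31))) + 148) = (5/(1 + 5*(-9)))*((63/(-2) - 75/(1/(-35 + 31))) + 148) = (5/(1 - 45))*((63*(-½) - 75/(1/(-4))) + 148) = (5/(-44))*((-63/2 - 75/(-¼)) + 148) = (5*(-1/44))*((-63/2 - 75*(-4)) + 148) = -5*((-63/2 + 300) + 148)/44 = -5*(537/2 + 148)/44 = -5/44*833/2 = -4165/88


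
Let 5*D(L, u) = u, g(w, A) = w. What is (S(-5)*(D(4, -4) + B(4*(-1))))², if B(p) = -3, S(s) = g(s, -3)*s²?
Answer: 225625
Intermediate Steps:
D(L, u) = u/5
S(s) = s³ (S(s) = s*s² = s³)
(S(-5)*(D(4, -4) + B(4*(-1))))² = ((-5)³*((⅕)*(-4) - 3))² = (-125*(-⅘ - 3))² = (-125*(-19/5))² = 475² = 225625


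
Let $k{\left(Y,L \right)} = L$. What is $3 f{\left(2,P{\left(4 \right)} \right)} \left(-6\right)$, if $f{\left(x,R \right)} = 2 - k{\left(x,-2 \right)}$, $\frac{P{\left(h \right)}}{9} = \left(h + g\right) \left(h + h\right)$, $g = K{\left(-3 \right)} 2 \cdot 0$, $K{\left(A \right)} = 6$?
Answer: $-72$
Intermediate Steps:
$g = 0$ ($g = 6 \cdot 2 \cdot 0 = 12 \cdot 0 = 0$)
$P{\left(h \right)} = 18 h^{2}$ ($P{\left(h \right)} = 9 \left(h + 0\right) \left(h + h\right) = 9 h 2 h = 9 \cdot 2 h^{2} = 18 h^{2}$)
$f{\left(x,R \right)} = 4$ ($f{\left(x,R \right)} = 2 - -2 = 2 + 2 = 4$)
$3 f{\left(2,P{\left(4 \right)} \right)} \left(-6\right) = 3 \cdot 4 \left(-6\right) = 12 \left(-6\right) = -72$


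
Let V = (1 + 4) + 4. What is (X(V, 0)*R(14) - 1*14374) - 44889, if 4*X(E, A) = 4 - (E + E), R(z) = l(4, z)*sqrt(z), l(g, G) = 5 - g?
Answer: -59263 - 7*sqrt(14)/2 ≈ -59276.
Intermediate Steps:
R(z) = sqrt(z) (R(z) = (5 - 1*4)*sqrt(z) = (5 - 4)*sqrt(z) = 1*sqrt(z) = sqrt(z))
V = 9 (V = 5 + 4 = 9)
X(E, A) = 1 - E/2 (X(E, A) = (4 - (E + E))/4 = (4 - 2*E)/4 = 1 - E/2)
(X(V, 0)*R(14) - 1*14374) - 44889 = ((1 - 1/2*9)*sqrt(14) - 1*14374) - 44889 = ((1 - 9/2)*sqrt(14) - 14374) - 44889 = (-7*sqrt(14)/2 - 14374) - 44889 = (-14374 - 7*sqrt(14)/2) - 44889 = -59263 - 7*sqrt(14)/2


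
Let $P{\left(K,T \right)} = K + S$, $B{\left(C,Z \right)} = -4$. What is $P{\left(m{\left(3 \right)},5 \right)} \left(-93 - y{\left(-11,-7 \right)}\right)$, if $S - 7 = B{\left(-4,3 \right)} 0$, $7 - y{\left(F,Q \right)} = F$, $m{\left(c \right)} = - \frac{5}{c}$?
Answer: $-592$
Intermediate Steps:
$y{\left(F,Q \right)} = 7 - F$
$S = 7$ ($S = 7 - 0 = 7 + 0 = 7$)
$P{\left(K,T \right)} = 7 + K$ ($P{\left(K,T \right)} = K + 7 = 7 + K$)
$P{\left(m{\left(3 \right)},5 \right)} \left(-93 - y{\left(-11,-7 \right)}\right) = \left(7 - \frac{5}{3}\right) \left(-93 - \left(7 - -11\right)\right) = \left(7 - \frac{5}{3}\right) \left(-93 - \left(7 + 11\right)\right) = \left(7 - \frac{5}{3}\right) \left(-93 - 18\right) = \frac{16 \left(-93 - 18\right)}{3} = \frac{16}{3} \left(-111\right) = -592$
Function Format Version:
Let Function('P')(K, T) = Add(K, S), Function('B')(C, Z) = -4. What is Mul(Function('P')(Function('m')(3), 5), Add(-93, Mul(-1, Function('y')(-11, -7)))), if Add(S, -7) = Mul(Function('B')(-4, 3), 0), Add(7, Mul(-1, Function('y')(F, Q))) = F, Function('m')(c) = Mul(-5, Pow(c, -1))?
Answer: -592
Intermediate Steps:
Function('y')(F, Q) = Add(7, Mul(-1, F))
S = 7 (S = Add(7, Mul(-4, 0)) = Add(7, 0) = 7)
Function('P')(K, T) = Add(7, K) (Function('P')(K, T) = Add(K, 7) = Add(7, K))
Mul(Function('P')(Function('m')(3), 5), Add(-93, Mul(-1, Function('y')(-11, -7)))) = Mul(Add(7, Mul(-5, Pow(3, -1))), Add(-93, Mul(-1, Add(7, Mul(-1, -11))))) = Mul(Add(7, Mul(-5, Rational(1, 3))), Add(-93, Mul(-1, Add(7, 11)))) = Mul(Add(7, Rational(-5, 3)), Add(-93, Mul(-1, 18))) = Mul(Rational(16, 3), Add(-93, -18)) = Mul(Rational(16, 3), -111) = -592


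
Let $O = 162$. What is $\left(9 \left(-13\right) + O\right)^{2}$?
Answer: $2025$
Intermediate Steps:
$\left(9 \left(-13\right) + O\right)^{2} = \left(9 \left(-13\right) + 162\right)^{2} = \left(-117 + 162\right)^{2} = 45^{2} = 2025$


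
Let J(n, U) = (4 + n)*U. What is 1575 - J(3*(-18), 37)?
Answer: 3425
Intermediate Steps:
J(n, U) = U*(4 + n)
1575 - J(3*(-18), 37) = 1575 - 37*(4 + 3*(-18)) = 1575 - 37*(4 - 54) = 1575 - 37*(-50) = 1575 - 1*(-1850) = 1575 + 1850 = 3425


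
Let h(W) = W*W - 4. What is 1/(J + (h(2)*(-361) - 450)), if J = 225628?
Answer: 1/225178 ≈ 4.4409e-6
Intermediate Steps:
h(W) = -4 + W² (h(W) = W² - 4 = -4 + W²)
1/(J + (h(2)*(-361) - 450)) = 1/(225628 + ((-4 + 2²)*(-361) - 450)) = 1/(225628 + ((-4 + 4)*(-361) - 450)) = 1/(225628 + (0*(-361) - 450)) = 1/(225628 + (0 - 450)) = 1/(225628 - 450) = 1/225178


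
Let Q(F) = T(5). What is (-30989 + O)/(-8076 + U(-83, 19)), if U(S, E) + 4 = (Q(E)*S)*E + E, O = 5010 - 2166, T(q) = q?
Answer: 28145/15946 ≈ 1.7650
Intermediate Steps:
O = 2844
Q(F) = 5
U(S, E) = -4 + E + 5*E*S (U(S, E) = -4 + ((5*S)*E + E) = -4 + (5*E*S + E) = -4 + (E + 5*E*S) = -4 + E + 5*E*S)
(-30989 + O)/(-8076 + U(-83, 19)) = (-30989 + 2844)/(-8076 + (-4 + 19 + 5*19*(-83))) = -28145/(-8076 + (-4 + 19 - 7885)) = -28145/(-8076 - 7870) = -28145/(-15946) = -28145*(-1/15946) = 28145/15946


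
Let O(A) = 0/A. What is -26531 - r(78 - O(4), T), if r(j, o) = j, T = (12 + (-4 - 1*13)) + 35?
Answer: -26609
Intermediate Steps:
O(A) = 0
T = 30 (T = (12 + (-4 - 13)) + 35 = (12 - 17) + 35 = -5 + 35 = 30)
-26531 - r(78 - O(4), T) = -26531 - (78 - 1*0) = -26531 - (78 + 0) = -26531 - 1*78 = -26531 - 78 = -26609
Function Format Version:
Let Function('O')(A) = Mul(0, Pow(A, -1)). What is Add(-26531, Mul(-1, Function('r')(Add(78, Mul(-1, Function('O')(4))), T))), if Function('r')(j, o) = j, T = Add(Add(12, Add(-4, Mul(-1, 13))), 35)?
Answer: -26609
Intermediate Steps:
Function('O')(A) = 0
T = 30 (T = Add(Add(12, Add(-4, -13)), 35) = Add(Add(12, -17), 35) = Add(-5, 35) = 30)
Add(-26531, Mul(-1, Function('r')(Add(78, Mul(-1, Function('O')(4))), T))) = Add(-26531, Mul(-1, Add(78, Mul(-1, 0)))) = Add(-26531, Mul(-1, Add(78, 0))) = Add(-26531, Mul(-1, 78)) = Add(-26531, -78) = -26609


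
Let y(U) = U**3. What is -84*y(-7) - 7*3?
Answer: 28791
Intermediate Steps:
-84*y(-7) - 7*3 = -84*(-7)**3 - 7*3 = -84*(-343) - 21 = 28812 - 21 = 28791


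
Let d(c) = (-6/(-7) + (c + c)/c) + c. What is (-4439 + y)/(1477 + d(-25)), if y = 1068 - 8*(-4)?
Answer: -23373/10184 ≈ -2.2951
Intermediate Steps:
y = 1100 (y = 1068 + 32 = 1100)
d(c) = 20/7 + c (d(c) = (-6*(-1/7) + (2*c)/c) + c = (6/7 + 2) + c = 20/7 + c)
(-4439 + y)/(1477 + d(-25)) = (-4439 + 1100)/(1477 + (20/7 - 25)) = -3339/(1477 - 155/7) = -3339/10184/7 = -3339*7/10184 = -23373/10184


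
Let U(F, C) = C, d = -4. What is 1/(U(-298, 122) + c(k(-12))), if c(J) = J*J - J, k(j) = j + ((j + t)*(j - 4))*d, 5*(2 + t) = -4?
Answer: 25/23028646 ≈ 1.0856e-6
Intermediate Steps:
t = -14/5 (t = -2 + (1/5)*(-4) = -2 - 4/5 = -14/5 ≈ -2.8000)
k(j) = j - 4*(-4 + j)*(-14/5 + j) (k(j) = j + ((j - 14/5)*(j - 4))*(-4) = j + ((-14/5 + j)*(-4 + j))*(-4) = j + ((-4 + j)*(-14/5 + j))*(-4) = j - 4*(-4 + j)*(-14/5 + j))
c(J) = J**2 - J
1/(U(-298, 122) + c(k(-12))) = 1/(122 + (-224/5 - 4*(-12)**2 + (141/5)*(-12))*(-1 + (-224/5 - 4*(-12)**2 + (141/5)*(-12)))) = 1/(122 + (-224/5 - 4*144 - 1692/5)*(-1 + (-224/5 - 4*144 - 1692/5))) = 1/(122 + (-224/5 - 576 - 1692/5)*(-1 + (-224/5 - 576 - 1692/5))) = 1/(122 - 4796*(-1 - 4796/5)/5) = 1/(122 - 4796/5*(-4801/5)) = 1/(122 + 23025596/25) = 1/(23028646/25) = 25/23028646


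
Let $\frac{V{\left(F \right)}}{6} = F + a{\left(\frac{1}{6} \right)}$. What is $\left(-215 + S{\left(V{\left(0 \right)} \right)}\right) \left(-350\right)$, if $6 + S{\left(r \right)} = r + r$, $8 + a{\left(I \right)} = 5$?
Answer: $89950$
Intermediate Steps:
$a{\left(I \right)} = -3$ ($a{\left(I \right)} = -8 + 5 = -3$)
$V{\left(F \right)} = -18 + 6 F$ ($V{\left(F \right)} = 6 \left(F - 3\right) = 6 \left(-3 + F\right) = -18 + 6 F$)
$S{\left(r \right)} = -6 + 2 r$ ($S{\left(r \right)} = -6 + \left(r + r\right) = -6 + 2 r$)
$\left(-215 + S{\left(V{\left(0 \right)} \right)}\right) \left(-350\right) = \left(-215 + \left(-6 + 2 \left(-18 + 6 \cdot 0\right)\right)\right) \left(-350\right) = \left(-215 + \left(-6 + 2 \left(-18 + 0\right)\right)\right) \left(-350\right) = \left(-215 + \left(-6 + 2 \left(-18\right)\right)\right) \left(-350\right) = \left(-215 - 42\right) \left(-350\right) = \left(-257\right) \left(-350\right) = 89950$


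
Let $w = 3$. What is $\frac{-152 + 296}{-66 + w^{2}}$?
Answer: $- \frac{48}{19} \approx -2.5263$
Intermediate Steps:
$\frac{-152 + 296}{-66 + w^{2}} = \frac{-152 + 296}{-66 + 3^{2}} = \frac{144}{-66 + 9} = \frac{144}{-57} = 144 \left(- \frac{1}{57}\right) = - \frac{48}{19}$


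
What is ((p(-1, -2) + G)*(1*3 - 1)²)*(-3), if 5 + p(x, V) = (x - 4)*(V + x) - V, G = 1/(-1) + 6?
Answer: -204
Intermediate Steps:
G = 5 (G = -1 + 6 = 5)
p(x, V) = -5 - V + (-4 + x)*(V + x) (p(x, V) = -5 + ((x - 4)*(V + x) - V) = -5 + ((-4 + x)*(V + x) - V) = -5 + (-V + (-4 + x)*(V + x)) = -5 - V + (-4 + x)*(V + x))
((p(-1, -2) + G)*(1*3 - 1)²)*(-3) = (((-5 + (-1)² - 5*(-2) - 4*(-1) - 2*(-1)) + 5)*(1*3 - 1)²)*(-3) = (((-5 + 1 + 10 + 4 + 2) + 5)*(3 - 1)²)*(-3) = ((12 + 5)*2²)*(-3) = (17*4)*(-3) = 68*(-3) = -204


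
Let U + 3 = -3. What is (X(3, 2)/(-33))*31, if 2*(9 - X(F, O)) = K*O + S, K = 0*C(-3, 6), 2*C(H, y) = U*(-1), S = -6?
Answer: -124/11 ≈ -11.273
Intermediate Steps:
U = -6 (U = -3 - 3 = -6)
C(H, y) = 3 (C(H, y) = (-6*(-1))/2 = (½)*6 = 3)
K = 0 (K = 0*3 = 0)
X(F, O) = 12 (X(F, O) = 9 - (0*O - 6)/2 = 9 - (0 - 6)/2 = 9 - ½*(-6) = 9 + 3 = 12)
(X(3, 2)/(-33))*31 = (12/(-33))*31 = -1/33*12*31 = -4/11*31 = -124/11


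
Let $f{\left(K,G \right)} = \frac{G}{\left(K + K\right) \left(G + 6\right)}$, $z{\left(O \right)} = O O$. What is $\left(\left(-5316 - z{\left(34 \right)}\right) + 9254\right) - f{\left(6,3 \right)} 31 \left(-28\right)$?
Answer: $\frac{25255}{9} \approx 2806.1$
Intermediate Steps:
$z{\left(O \right)} = O^{2}$
$f{\left(K,G \right)} = \frac{G}{2 K \left(6 + G\right)}$
$\left(\left(-5316 - z{\left(34 \right)}\right) + 9254\right) - f{\left(6,3 \right)} 31 \left(-28\right) = \left(\left(-5316 - 34^{2}\right) + 9254\right) - \frac{1}{2} \cdot 3 \cdot \frac{1}{6} \frac{1}{6 + 3} \cdot 31 \left(-28\right) = \left(\left(-5316 - 1156\right) + 9254\right) - \frac{1}{2} \cdot 3 \cdot \frac{1}{6} \cdot \frac{1}{9} \cdot 31 \left(-28\right) = \left(-6472 + 9254\right) - \frac{1}{36} \cdot 31 \left(-28\right) = 2782 - \frac{31}{36} \left(-28\right) = 2782 - - \frac{217}{9} = 2782 + \frac{217}{9} = \frac{25255}{9}$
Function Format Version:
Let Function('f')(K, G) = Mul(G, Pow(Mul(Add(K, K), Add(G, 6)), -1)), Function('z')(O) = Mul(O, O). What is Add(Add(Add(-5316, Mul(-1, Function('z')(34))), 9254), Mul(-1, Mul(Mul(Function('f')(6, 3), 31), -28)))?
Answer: Rational(25255, 9) ≈ 2806.1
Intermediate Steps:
Function('z')(O) = Pow(O, 2)
Function('f')(K, G) = Mul(Rational(1, 2), G, Pow(K, -1), Pow(Add(6, G), -1)) (Function('f')(K, G) = Mul(G, Pow(Mul(Mul(2, K), Add(6, G)), -1)) = Mul(G, Pow(Mul(2, K, Add(6, G)), -1)) = Mul(G, Mul(Rational(1, 2), Pow(K, -1), Pow(Add(6, G), -1))) = Mul(Rational(1, 2), G, Pow(K, -1), Pow(Add(6, G), -1)))
Add(Add(Add(-5316, Mul(-1, Function('z')(34))), 9254), Mul(-1, Mul(Mul(Function('f')(6, 3), 31), -28))) = Add(Add(Add(-5316, Mul(-1, Pow(34, 2))), 9254), Mul(-1, Mul(Mul(Mul(Rational(1, 2), 3, Pow(6, -1), Pow(Add(6, 3), -1)), 31), -28))) = Add(Add(Add(-5316, Mul(-1, 1156)), 9254), Mul(-1, Mul(Mul(Mul(Rational(1, 2), 3, Rational(1, 6), Pow(9, -1)), 31), -28))) = Add(Add(Add(-5316, -1156), 9254), Mul(-1, Mul(Mul(Mul(Rational(1, 2), 3, Rational(1, 6), Rational(1, 9)), 31), -28))) = Add(Add(-6472, 9254), Mul(-1, Mul(Mul(Rational(1, 36), 31), -28))) = Add(2782, Mul(-1, Mul(Rational(31, 36), -28))) = Add(2782, Mul(-1, Rational(-217, 9))) = Add(2782, Rational(217, 9)) = Rational(25255, 9)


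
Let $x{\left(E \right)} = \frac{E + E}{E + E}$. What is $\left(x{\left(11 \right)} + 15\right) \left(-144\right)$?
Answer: $-2304$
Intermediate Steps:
$x{\left(E \right)} = 1$ ($x{\left(E \right)} = \frac{2 E}{2 E} = 2 E \frac{1}{2 E} = 1$)
$\left(x{\left(11 \right)} + 15\right) \left(-144\right) = \left(1 + 15\right) \left(-144\right) = 16 \left(-144\right) = -2304$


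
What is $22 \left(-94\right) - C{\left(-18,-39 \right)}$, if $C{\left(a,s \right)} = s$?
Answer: $-2029$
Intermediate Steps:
$22 \left(-94\right) - C{\left(-18,-39 \right)} = 22 \left(-94\right) - -39 = -2068 + 39 = -2029$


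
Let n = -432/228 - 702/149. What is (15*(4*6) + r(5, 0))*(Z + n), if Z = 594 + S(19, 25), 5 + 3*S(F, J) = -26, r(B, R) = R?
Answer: 588117000/2831 ≈ 2.0774e+5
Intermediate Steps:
S(F, J) = -31/3 (S(F, J) = -5/3 + (⅓)*(-26) = -5/3 - 26/3 = -31/3)
n = -18702/2831 (n = -432*1/228 - 702*1/149 = -36/19 - 702/149 = -18702/2831 ≈ -6.6061)
Z = 1751/3 (Z = 594 - 31/3 = 1751/3 ≈ 583.67)
(15*(4*6) + r(5, 0))*(Z + n) = (15*(4*6) + 0)*(1751/3 - 18702/2831) = (15*24 + 0)*(4900975/8493) = (360 + 0)*(4900975/8493) = 360*(4900975/8493) = 588117000/2831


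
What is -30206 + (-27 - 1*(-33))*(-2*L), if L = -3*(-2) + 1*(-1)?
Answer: -30266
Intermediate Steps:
L = 5 (L = 6 - 1 = 5)
-30206 + (-27 - 1*(-33))*(-2*L) = -30206 + (-27 - 1*(-33))*(-2*5) = -30206 + (-27 + 33)*(-10) = -30206 + 6*(-10) = -30206 - 60 = -30266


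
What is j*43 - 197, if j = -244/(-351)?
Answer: -58655/351 ≈ -167.11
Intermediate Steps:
j = 244/351 (j = -244*(-1/351) = 244/351 ≈ 0.69516)
j*43 - 197 = (244/351)*43 - 197 = 10492/351 - 197 = -58655/351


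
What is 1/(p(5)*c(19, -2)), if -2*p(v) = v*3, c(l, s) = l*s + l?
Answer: 2/285 ≈ 0.0070175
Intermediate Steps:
c(l, s) = l + l*s
p(v) = -3*v/2 (p(v) = -v*3/2 = -3*v/2)
1/(p(5)*c(19, -2)) = 1/((-3/2*5)*(19*(1 - 2))) = 1/(-285*(-1)/2) = 1/(-15/2*(-19)) = 1/(285/2) = 2/285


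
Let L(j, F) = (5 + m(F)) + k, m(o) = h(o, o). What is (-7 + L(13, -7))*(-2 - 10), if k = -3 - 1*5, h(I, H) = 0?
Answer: 120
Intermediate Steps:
m(o) = 0
k = -8 (k = -3 - 5 = -8)
L(j, F) = -3 (L(j, F) = (5 + 0) - 8 = 5 - 8 = -3)
(-7 + L(13, -7))*(-2 - 10) = (-7 - 3)*(-2 - 10) = -10*(-12) = 120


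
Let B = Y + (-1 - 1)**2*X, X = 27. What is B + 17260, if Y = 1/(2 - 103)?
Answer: 1754167/101 ≈ 17368.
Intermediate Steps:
Y = -1/101 (Y = 1/(-101) = -1/101 ≈ -0.0099010)
B = 10907/101 (B = -1/101 + (-1 - 1)**2*27 = -1/101 + (-2)**2*27 = -1/101 + 4*27 = -1/101 + 108 = 10907/101 ≈ 107.99)
B + 17260 = 10907/101 + 17260 = 1754167/101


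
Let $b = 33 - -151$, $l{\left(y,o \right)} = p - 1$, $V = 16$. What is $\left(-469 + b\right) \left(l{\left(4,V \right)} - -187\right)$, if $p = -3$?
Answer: $-52155$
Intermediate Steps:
$l{\left(y,o \right)} = -4$ ($l{\left(y,o \right)} = -3 - 1 = -4$)
$b = 184$ ($b = 33 + 151 = 184$)
$\left(-469 + b\right) \left(l{\left(4,V \right)} - -187\right) = \left(-469 + 184\right) \left(-4 - -187\right) = - 285 \left(-4 + 187\right) = \left(-285\right) 183 = -52155$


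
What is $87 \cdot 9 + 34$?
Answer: $817$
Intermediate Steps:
$87 \cdot 9 + 34 = 783 + 34 = 817$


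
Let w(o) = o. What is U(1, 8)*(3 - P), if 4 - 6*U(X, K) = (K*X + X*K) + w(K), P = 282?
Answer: 930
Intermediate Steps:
U(X, K) = 2/3 - K/6 - K*X/3 (U(X, K) = 2/3 - ((K*X + X*K) + K)/6 = 2/3 - ((K*X + K*X) + K)/6 = 2/3 - (2*K*X + K)/6 = 2/3 - (K + 2*K*X)/6 = 2/3 + (-K/6 - K*X/3) = 2/3 - K/6 - K*X/3)
U(1, 8)*(3 - P) = (2/3 - 1/6*8 - 1/3*8*1)*(3 - 1*282) = (2/3 - 4/3 - 8/3)*(3 - 282) = -10/3*(-279) = 930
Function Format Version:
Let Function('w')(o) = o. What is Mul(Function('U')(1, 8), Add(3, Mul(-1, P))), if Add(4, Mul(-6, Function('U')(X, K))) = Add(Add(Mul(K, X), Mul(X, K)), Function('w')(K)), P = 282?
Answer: 930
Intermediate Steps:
Function('U')(X, K) = Add(Rational(2, 3), Mul(Rational(-1, 6), K), Mul(Rational(-1, 3), K, X)) (Function('U')(X, K) = Add(Rational(2, 3), Mul(Rational(-1, 6), Add(Add(Mul(K, X), Mul(X, K)), K))) = Add(Rational(2, 3), Mul(Rational(-1, 6), Add(Add(Mul(K, X), Mul(K, X)), K))) = Add(Rational(2, 3), Mul(Rational(-1, 6), Add(Mul(2, K, X), K))) = Add(Rational(2, 3), Mul(Rational(-1, 6), Add(K, Mul(2, K, X)))) = Add(Rational(2, 3), Add(Mul(Rational(-1, 6), K), Mul(Rational(-1, 3), K, X))) = Add(Rational(2, 3), Mul(Rational(-1, 6), K), Mul(Rational(-1, 3), K, X)))
Mul(Function('U')(1, 8), Add(3, Mul(-1, P))) = Mul(Add(Rational(2, 3), Mul(Rational(-1, 6), 8), Mul(Rational(-1, 3), 8, 1)), Add(3, Mul(-1, 282))) = Mul(Add(Rational(2, 3), Rational(-4, 3), Rational(-8, 3)), Add(3, -282)) = Mul(Rational(-10, 3), -279) = 930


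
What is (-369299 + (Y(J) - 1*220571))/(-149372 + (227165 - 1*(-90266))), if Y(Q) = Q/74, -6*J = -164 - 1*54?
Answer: -130951031/37309098 ≈ -3.5099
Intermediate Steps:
J = 109/3 (J = -(-164 - 1*54)/6 = -(-164 - 54)/6 = -⅙*(-218) = 109/3 ≈ 36.333)
Y(Q) = Q/74 (Y(Q) = Q*(1/74) = Q/74)
(-369299 + (Y(J) - 1*220571))/(-149372 + (227165 - 1*(-90266))) = (-369299 + ((1/74)*(109/3) - 1*220571))/(-149372 + (227165 - 1*(-90266))) = (-369299 + (109/222 - 220571))/(-149372 + (227165 + 90266)) = (-369299 - 48966653/222)/(-149372 + 317431) = -130951031/222/168059 = -130951031/222*1/168059 = -130951031/37309098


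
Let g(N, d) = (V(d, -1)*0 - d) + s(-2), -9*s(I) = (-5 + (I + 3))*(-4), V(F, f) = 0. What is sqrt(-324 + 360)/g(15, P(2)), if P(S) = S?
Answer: -27/17 ≈ -1.5882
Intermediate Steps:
s(I) = -8/9 + 4*I/9 (s(I) = -(-5 + (I + 3))*(-4)/9 = -(-5 + (3 + I))*(-4)/9 = -(-2 + I)*(-4)/9 = -(8 - 4*I)/9 = -8/9 + 4*I/9)
g(N, d) = -16/9 - d (g(N, d) = (0*0 - d) + (-8/9 + (4/9)*(-2)) = (0 - d) + (-8/9 - 8/9) = -d - 16/9 = -16/9 - d)
sqrt(-324 + 360)/g(15, P(2)) = sqrt(-324 + 360)/(-16/9 - 1*2) = sqrt(36)/(-16/9 - 2) = 6/(-34/9) = 6*(-9/34) = -27/17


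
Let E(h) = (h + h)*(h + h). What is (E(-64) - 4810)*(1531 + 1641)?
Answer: 36712728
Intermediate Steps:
E(h) = 4*h² (E(h) = (2*h)*(2*h) = 4*h²)
(E(-64) - 4810)*(1531 + 1641) = (4*(-64)² - 4810)*(1531 + 1641) = (4*4096 - 4810)*3172 = (16384 - 4810)*3172 = 11574*3172 = 36712728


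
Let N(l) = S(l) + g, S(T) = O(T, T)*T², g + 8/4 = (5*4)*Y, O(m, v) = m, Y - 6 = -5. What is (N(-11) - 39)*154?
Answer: -208208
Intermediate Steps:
Y = 1 (Y = 6 - 5 = 1)
g = 18 (g = -2 + (5*4)*1 = -2 + 20*1 = -2 + 20 = 18)
S(T) = T³ (S(T) = T*T² = T³)
N(l) = 18 + l³ (N(l) = l³ + 18 = 18 + l³)
(N(-11) - 39)*154 = ((18 + (-11)³) - 39)*154 = ((18 - 1331) - 39)*154 = (-1313 - 39)*154 = -1352*154 = -208208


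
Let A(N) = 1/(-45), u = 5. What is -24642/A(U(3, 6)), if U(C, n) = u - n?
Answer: 1108890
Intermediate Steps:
U(C, n) = 5 - n
A(N) = -1/45
-24642/A(U(3, 6)) = -24642/(-1/45) = -24642*(-45) = 1108890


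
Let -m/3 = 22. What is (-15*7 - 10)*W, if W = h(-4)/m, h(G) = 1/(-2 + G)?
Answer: -115/396 ≈ -0.29040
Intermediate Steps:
m = -66 (m = -3*22 = -66)
W = 1/396 (W = 1/(-2 - 4*(-66)) = -1/66/(-6) = -⅙*(-1/66) = 1/396 ≈ 0.0025253)
(-15*7 - 10)*W = (-15*7 - 10)*(1/396) = (-105 - 10)*(1/396) = -115*1/396 = -115/396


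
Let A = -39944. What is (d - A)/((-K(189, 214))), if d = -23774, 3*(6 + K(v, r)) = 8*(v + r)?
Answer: -3465/229 ≈ -15.131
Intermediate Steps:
K(v, r) = -6 + 8*r/3 + 8*v/3 (K(v, r) = -6 + (8*(v + r))/3 = -6 + (8*(r + v))/3 = -6 + (8*r + 8*v)/3 = -6 + (8*r/3 + 8*v/3) = -6 + 8*r/3 + 8*v/3)
(d - A)/((-K(189, 214))) = (-23774 - 1*(-39944))/((-(-6 + (8/3)*214 + (8/3)*189))) = (-23774 + 39944)/((-(-6 + 1712/3 + 504))) = 16170/((-1*3206/3)) = 16170/(-3206/3) = 16170*(-3/3206) = -3465/229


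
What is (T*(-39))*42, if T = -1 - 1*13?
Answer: 22932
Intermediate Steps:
T = -14 (T = -1 - 13 = -14)
(T*(-39))*42 = -14*(-39)*42 = 546*42 = 22932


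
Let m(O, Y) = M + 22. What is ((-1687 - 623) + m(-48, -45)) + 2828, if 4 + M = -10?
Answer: 526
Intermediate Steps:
M = -14 (M = -4 - 10 = -14)
m(O, Y) = 8 (m(O, Y) = -14 + 22 = 8)
((-1687 - 623) + m(-48, -45)) + 2828 = ((-1687 - 623) + 8) + 2828 = (-2310 + 8) + 2828 = -2302 + 2828 = 526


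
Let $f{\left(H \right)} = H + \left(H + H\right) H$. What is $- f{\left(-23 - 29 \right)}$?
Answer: $-5356$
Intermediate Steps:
$f{\left(H \right)} = H + 2 H^{2}$ ($f{\left(H \right)} = H + 2 H H = H + 2 H^{2}$)
$- f{\left(-23 - 29 \right)} = - \left(-23 - 29\right) \left(1 + 2 \left(-23 - 29\right)\right) = - \left(-52\right) \left(1 + 2 \left(-52\right)\right) = - \left(-52\right) \left(1 - 104\right) = - \left(-52\right) \left(-103\right) = \left(-1\right) 5356 = -5356$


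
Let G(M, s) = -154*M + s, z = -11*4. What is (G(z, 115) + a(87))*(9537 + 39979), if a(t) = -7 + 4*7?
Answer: 342254592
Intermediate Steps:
z = -44
G(M, s) = s - 154*M
a(t) = 21 (a(t) = -7 + 28 = 21)
(G(z, 115) + a(87))*(9537 + 39979) = ((115 - 154*(-44)) + 21)*(9537 + 39979) = ((115 + 6776) + 21)*49516 = (6891 + 21)*49516 = 6912*49516 = 342254592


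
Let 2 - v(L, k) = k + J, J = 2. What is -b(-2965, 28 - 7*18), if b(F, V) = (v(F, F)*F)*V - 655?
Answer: -861539395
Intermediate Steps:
v(L, k) = -k (v(L, k) = 2 - (k + 2) = 2 - (2 + k) = 2 + (-2 - k) = -k)
b(F, V) = -655 - V*F² (b(F, V) = ((-F)*F)*V - 655 = (-F²)*V - 655 = -V*F² - 655 = -655 - V*F²)
-b(-2965, 28 - 7*18) = -(-655 - 1*(28 - 7*18)*(-2965)²) = -(-655 - 1*(28 - 126)*8791225) = -(-655 - 1*(-98)*8791225) = -(-655 + 861540050) = -1*861539395 = -861539395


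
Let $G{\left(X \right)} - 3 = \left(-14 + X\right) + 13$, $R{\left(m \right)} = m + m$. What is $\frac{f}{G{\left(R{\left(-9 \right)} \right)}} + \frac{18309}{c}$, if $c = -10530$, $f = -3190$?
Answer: $\frac{2774813}{14040} \approx 197.64$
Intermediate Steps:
$R{\left(m \right)} = 2 m$
$G{\left(X \right)} = 2 + X$ ($G{\left(X \right)} = 3 + \left(\left(-14 + X\right) + 13\right) = 3 + \left(-1 + X\right) = 2 + X$)
$\frac{f}{G{\left(R{\left(-9 \right)} \right)}} + \frac{18309}{c} = - \frac{3190}{2 + 2 \left(-9\right)} + \frac{18309}{-10530} = - \frac{3190}{2 - 18} + 18309 \left(- \frac{1}{10530}\right) = - \frac{3190}{-16} - \frac{6103}{3510} = \left(-3190\right) \left(- \frac{1}{16}\right) - \frac{6103}{3510} = \frac{1595}{8} - \frac{6103}{3510} = \frac{2774813}{14040}$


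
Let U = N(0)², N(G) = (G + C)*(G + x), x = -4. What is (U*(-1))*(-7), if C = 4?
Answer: 1792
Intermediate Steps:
N(G) = (-4 + G)*(4 + G) (N(G) = (G + 4)*(G - 4) = (4 + G)*(-4 + G) = (-4 + G)*(4 + G))
U = 256 (U = (-16 + 0²)² = (-16 + 0)² = (-16)² = 256)
(U*(-1))*(-7) = (256*(-1))*(-7) = -256*(-7) = 1792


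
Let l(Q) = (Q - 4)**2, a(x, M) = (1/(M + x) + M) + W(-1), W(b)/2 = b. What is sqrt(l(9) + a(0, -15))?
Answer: sqrt(1785)/15 ≈ 2.8166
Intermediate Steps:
W(b) = 2*b
a(x, M) = -2 + M + 1/(M + x) (a(x, M) = (1/(M + x) + M) + 2*(-1) = (M + 1/(M + x)) - 2 = -2 + M + 1/(M + x))
l(Q) = (-4 + Q)**2
sqrt(l(9) + a(0, -15)) = sqrt((-4 + 9)**2 + (1 + (-15)**2 - 2*(-15) - 2*0 - 15*0)/(-15 + 0)) = sqrt(5**2 + (1 + 225 + 30 + 0 + 0)/(-15)) = sqrt(25 - 1/15*256) = sqrt(25 - 256/15) = sqrt(119/15) = sqrt(1785)/15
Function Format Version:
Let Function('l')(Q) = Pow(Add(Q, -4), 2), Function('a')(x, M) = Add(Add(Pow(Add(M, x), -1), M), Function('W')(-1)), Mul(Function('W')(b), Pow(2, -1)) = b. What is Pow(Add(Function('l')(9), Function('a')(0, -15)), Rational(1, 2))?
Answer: Mul(Rational(1, 15), Pow(1785, Rational(1, 2))) ≈ 2.8166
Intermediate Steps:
Function('W')(b) = Mul(2, b)
Function('a')(x, M) = Add(-2, M, Pow(Add(M, x), -1)) (Function('a')(x, M) = Add(Add(Pow(Add(M, x), -1), M), Mul(2, -1)) = Add(Add(M, Pow(Add(M, x), -1)), -2) = Add(-2, M, Pow(Add(M, x), -1)))
Function('l')(Q) = Pow(Add(-4, Q), 2)
Pow(Add(Function('l')(9), Function('a')(0, -15)), Rational(1, 2)) = Pow(Add(Pow(Add(-4, 9), 2), Mul(Pow(Add(-15, 0), -1), Add(1, Pow(-15, 2), Mul(-2, -15), Mul(-2, 0), Mul(-15, 0)))), Rational(1, 2)) = Pow(Add(Pow(5, 2), Mul(Pow(-15, -1), Add(1, 225, 30, 0, 0))), Rational(1, 2)) = Pow(Add(25, Mul(Rational(-1, 15), 256)), Rational(1, 2)) = Pow(Add(25, Rational(-256, 15)), Rational(1, 2)) = Pow(Rational(119, 15), Rational(1, 2)) = Mul(Rational(1, 15), Pow(1785, Rational(1, 2)))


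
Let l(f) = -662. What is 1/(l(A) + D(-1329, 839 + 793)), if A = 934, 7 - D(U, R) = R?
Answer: -1/2287 ≈ -0.00043725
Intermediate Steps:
D(U, R) = 7 - R
1/(l(A) + D(-1329, 839 + 793)) = 1/(-662 + (7 - (839 + 793))) = 1/(-662 + (7 - 1*1632)) = 1/(-662 + (7 - 1632)) = 1/(-662 - 1625) = 1/(-2287) = -1/2287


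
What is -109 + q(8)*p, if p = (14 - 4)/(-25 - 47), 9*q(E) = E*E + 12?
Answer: -8924/81 ≈ -110.17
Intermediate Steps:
q(E) = 4/3 + E**2/9 (q(E) = (E*E + 12)/9 = (E**2 + 12)/9 = (12 + E**2)/9 = 4/3 + E**2/9)
p = -5/36 (p = 10/(-72) = 10*(-1/72) = -5/36 ≈ -0.13889)
-109 + q(8)*p = -109 + (4/3 + (1/9)*8**2)*(-5/36) = -109 + (4/3 + (1/9)*64)*(-5/36) = -109 + (4/3 + 64/9)*(-5/36) = -109 + (76/9)*(-5/36) = -109 - 95/81 = -8924/81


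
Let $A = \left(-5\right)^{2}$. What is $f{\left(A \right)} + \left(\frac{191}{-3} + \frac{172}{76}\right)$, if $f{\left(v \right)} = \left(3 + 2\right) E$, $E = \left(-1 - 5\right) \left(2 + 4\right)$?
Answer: $- \frac{13760}{57} \approx -241.4$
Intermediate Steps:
$A = 25$
$E = -36$ ($E = \left(-6\right) 6 = -36$)
$f{\left(v \right)} = -180$ ($f{\left(v \right)} = \left(3 + 2\right) \left(-36\right) = 5 \left(-36\right) = -180$)
$f{\left(A \right)} + \left(\frac{191}{-3} + \frac{172}{76}\right) = -180 + \left(\frac{191}{-3} + \frac{172}{76}\right) = -180 + \left(191 \left(- \frac{1}{3}\right) + 172 \cdot \frac{1}{76}\right) = -180 + \left(- \frac{191}{3} + \frac{43}{19}\right) = -180 - \frac{3500}{57} = - \frac{13760}{57}$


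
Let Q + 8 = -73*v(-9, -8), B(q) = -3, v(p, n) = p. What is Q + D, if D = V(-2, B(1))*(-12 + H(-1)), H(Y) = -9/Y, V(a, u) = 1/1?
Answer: 646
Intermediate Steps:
V(a, u) = 1
Q = 649 (Q = -8 - 73*(-9) = -8 + 657 = 649)
D = -3 (D = 1*(-12 - 9/(-1)) = 1*(-12 - 9*(-1)) = 1*(-12 + 9) = 1*(-3) = -3)
Q + D = 649 - 3 = 646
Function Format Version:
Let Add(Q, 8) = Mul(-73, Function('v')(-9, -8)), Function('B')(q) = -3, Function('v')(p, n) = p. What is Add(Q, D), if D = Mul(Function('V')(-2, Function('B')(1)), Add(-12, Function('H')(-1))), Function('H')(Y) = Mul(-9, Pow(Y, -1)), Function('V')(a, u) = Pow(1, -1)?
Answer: 646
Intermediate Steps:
Function('V')(a, u) = 1
Q = 649 (Q = Add(-8, Mul(-73, -9)) = Add(-8, 657) = 649)
D = -3 (D = Mul(1, Add(-12, Mul(-9, Pow(-1, -1)))) = Mul(1, Add(-12, Mul(-9, -1))) = Mul(1, Add(-12, 9)) = Mul(1, -3) = -3)
Add(Q, D) = Add(649, -3) = 646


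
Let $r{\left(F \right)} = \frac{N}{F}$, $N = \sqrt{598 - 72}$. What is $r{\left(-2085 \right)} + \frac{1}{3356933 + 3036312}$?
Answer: $\frac{1}{6393245} - \frac{\sqrt{526}}{2085} \approx -0.011$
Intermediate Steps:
$N = \sqrt{526} \approx 22.935$
$r{\left(F \right)} = \frac{\sqrt{526}}{F}$
$r{\left(-2085 \right)} + \frac{1}{3356933 + 3036312} = \frac{\sqrt{526}}{-2085} + \frac{1}{3356933 + 3036312} = \sqrt{526} \left(- \frac{1}{2085}\right) + \frac{1}{6393245} = - \frac{\sqrt{526}}{2085} + \frac{1}{6393245} = \frac{1}{6393245} - \frac{\sqrt{526}}{2085}$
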